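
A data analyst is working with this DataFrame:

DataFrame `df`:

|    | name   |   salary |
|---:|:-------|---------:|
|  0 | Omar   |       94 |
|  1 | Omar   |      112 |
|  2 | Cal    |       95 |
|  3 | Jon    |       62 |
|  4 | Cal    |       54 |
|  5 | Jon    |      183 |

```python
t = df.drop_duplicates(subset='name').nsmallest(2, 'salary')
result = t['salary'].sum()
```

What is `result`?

156

drop duplicate name (keep=first):
   name  salary
0  Omar      94
2   Cal      95
3   Jon      62
take 2 rows with smallest salary:
   name  salary
3   Jon      62
0  Omar      94
Then the sum of column 'salary': 156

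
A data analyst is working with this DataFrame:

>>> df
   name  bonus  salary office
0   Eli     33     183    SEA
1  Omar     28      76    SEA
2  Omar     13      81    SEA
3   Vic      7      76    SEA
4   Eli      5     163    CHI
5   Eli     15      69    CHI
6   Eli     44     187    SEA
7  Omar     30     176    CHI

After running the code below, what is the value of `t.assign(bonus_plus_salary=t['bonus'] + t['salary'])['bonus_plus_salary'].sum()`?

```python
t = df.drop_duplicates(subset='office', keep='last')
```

437

drop duplicate office (keep=last):
   name  bonus  salary office
6   Eli     44     187    SEA
7  Omar     30     176    CHI
add column bonus_plus_salary = t['bonus'] + t['salary']:
   name  bonus  salary office  bonus_plus_salary
6   Eli     44     187    SEA                231
7  Omar     30     176    CHI                206
Finally, sum of column 'bonus_plus_salary' = 437.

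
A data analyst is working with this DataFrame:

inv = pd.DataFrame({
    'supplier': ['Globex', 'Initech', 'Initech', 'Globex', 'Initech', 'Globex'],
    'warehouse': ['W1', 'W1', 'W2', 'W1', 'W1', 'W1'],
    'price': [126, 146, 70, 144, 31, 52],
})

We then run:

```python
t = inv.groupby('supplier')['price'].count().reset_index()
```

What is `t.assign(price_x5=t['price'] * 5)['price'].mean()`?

3.0

group by supplier, count of price:
supplier
Globex     3
Initech    3
Name: price, dtype: int64
reset_index():
  supplier  price
0   Globex      3
1  Initech      3
add column price_x5 = t['price'] * 5:
  supplier  price  price_x5
0   Globex      3        15
1  Initech      3        15
The mean of column 'price' is 3.0.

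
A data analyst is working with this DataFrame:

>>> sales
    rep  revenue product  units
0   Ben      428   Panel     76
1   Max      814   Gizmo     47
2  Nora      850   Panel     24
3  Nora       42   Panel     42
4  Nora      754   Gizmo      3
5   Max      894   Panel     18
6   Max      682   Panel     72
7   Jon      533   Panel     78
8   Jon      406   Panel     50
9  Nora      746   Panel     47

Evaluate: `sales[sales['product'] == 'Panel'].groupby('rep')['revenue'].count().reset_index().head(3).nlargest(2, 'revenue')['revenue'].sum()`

filter rows where product == 'Panel':
    rep  revenue product  units
0   Ben      428   Panel     76
2  Nora      850   Panel     24
3  Nora       42   Panel     42
5   Max      894   Panel     18
6   Max      682   Panel     72
7   Jon      533   Panel     78
8   Jon      406   Panel     50
9  Nora      746   Panel     47
group by rep, count of revenue:
rep
Ben     1
Jon     2
Max     2
Nora    3
Name: revenue, dtype: int64
reset_index():
    rep  revenue
0   Ben        1
1   Jon        2
2   Max        2
3  Nora        3
take first 3 rows:
   rep  revenue
0  Ben        1
1  Jon        2
2  Max        2
take 2 rows with largest revenue:
   rep  revenue
1  Jon        2
2  Max        2

4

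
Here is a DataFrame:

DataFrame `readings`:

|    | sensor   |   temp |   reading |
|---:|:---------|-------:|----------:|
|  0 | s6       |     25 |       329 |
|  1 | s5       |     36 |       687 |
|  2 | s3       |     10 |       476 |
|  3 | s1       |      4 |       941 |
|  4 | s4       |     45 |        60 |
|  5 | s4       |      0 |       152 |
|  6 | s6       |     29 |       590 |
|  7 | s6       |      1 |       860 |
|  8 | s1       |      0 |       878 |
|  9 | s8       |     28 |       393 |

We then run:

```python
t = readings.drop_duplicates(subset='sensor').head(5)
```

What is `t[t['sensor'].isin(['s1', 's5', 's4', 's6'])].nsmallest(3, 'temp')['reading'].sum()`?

drop duplicate sensor (keep=first):
  sensor  temp  reading
0     s6    25      329
1     s5    36      687
2     s3    10      476
3     s1     4      941
4     s4    45       60
9     s8    28      393
take first 5 rows:
  sensor  temp  reading
0     s6    25      329
1     s5    36      687
2     s3    10      476
3     s1     4      941
4     s4    45       60
filter rows where sensor in ['s1', 's5', 's4', 's6']:
  sensor  temp  reading
0     s6    25      329
1     s5    36      687
3     s1     4      941
4     s4    45       60
take 3 rows with smallest temp:
  sensor  temp  reading
3     s1     4      941
0     s6    25      329
1     s5    36      687
The sum of column 'reading' is 1957.

1957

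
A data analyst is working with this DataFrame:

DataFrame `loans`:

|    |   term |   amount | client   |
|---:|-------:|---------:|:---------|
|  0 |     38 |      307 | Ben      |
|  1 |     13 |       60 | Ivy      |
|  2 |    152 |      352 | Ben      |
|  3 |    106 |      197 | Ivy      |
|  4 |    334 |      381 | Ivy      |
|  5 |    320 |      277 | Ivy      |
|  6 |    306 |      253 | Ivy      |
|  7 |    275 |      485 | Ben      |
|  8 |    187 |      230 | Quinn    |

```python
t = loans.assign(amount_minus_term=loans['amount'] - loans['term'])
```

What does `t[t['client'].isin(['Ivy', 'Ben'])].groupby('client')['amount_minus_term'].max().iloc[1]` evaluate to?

91

add column amount_minus_term = loans['amount'] - loans['term']:
   term  amount client  amount_minus_term
0    38     307    Ben                269
1    13      60    Ivy                 47
2   152     352    Ben                200
3   106     197    Ivy                 91
4   334     381    Ivy                 47
5   320     277    Ivy                -43
6   306     253    Ivy                -53
7   275     485    Ben                210
8   187     230  Quinn                 43
filter rows where client in ['Ivy', 'Ben']:
   term  amount client  amount_minus_term
0    38     307    Ben                269
1    13      60    Ivy                 47
2   152     352    Ben                200
3   106     197    Ivy                 91
4   334     381    Ivy                 47
5   320     277    Ivy                -43
6   306     253    Ivy                -53
7   275     485    Ben                210
group by client, max of amount_minus_term:
client
Ben    269
Ivy     91
Name: amount_minus_term, dtype: int64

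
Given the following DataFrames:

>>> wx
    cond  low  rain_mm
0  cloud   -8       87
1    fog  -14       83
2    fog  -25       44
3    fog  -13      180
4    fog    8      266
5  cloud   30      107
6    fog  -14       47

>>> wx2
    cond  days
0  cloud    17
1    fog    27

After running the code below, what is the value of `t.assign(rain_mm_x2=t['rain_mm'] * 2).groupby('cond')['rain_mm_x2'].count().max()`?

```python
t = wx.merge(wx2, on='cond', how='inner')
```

merge on 'cond' (how='inner') → 7 rows:
    cond  low  rain_mm  days
0  cloud   -8       87    17
1    fog  -14       83    27
2    fog  -25       44    27
3    fog  -13      180    27
4    fog    8      266    27
5  cloud   30      107    17
6    fog  -14       47    27
add column rain_mm_x2 = t['rain_mm'] * 2:
    cond  low  rain_mm  days  rain_mm_x2
0  cloud   -8       87    17         174
1    fog  -14       83    27         166
2    fog  -25       44    27          88
3    fog  -13      180    27         360
4    fog    8      266    27         532
5  cloud   30      107    17         214
6    fog  -14       47    27          94
group by cond, count of rain_mm_x2:
cond
cloud    2
fog      5
Name: rain_mm_x2, dtype: int64
The max of the resulting series is 5.

5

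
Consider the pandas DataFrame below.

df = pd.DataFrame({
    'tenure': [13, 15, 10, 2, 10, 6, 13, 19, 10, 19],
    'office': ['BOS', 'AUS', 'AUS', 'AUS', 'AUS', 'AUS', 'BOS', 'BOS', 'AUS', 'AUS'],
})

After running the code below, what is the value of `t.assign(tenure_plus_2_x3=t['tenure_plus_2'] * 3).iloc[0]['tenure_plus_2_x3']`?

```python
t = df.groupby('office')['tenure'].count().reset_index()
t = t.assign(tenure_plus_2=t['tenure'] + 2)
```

group by office, count of tenure:
office
AUS    7
BOS    3
Name: tenure, dtype: int64
reset_index():
  office  tenure
0    AUS       7
1    BOS       3
add column tenure_plus_2 = t['tenure'] + 2:
  office  tenure  tenure_plus_2
0    AUS       7              9
1    BOS       3              5
add column tenure_plus_2_x3 = t['tenure_plus_2'] * 3:
  office  tenure  tenure_plus_2  tenure_plus_2_x3
0    AUS       7              9                27
1    BOS       3              5                15
So iloc[0]['tenure_plus_2_x3'] = 27.

27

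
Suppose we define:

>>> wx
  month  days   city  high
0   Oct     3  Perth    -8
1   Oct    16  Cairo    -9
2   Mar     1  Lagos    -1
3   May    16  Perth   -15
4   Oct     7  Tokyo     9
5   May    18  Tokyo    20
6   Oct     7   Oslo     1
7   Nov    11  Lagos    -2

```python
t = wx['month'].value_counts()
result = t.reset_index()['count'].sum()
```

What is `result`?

8

value_counts of month:
month
Oct    4
May    2
Mar    1
Nov    1
Name: count, dtype: int64
reset_index():
  month  count
0   Oct      4
1   May      2
2   Mar      1
3   Nov      1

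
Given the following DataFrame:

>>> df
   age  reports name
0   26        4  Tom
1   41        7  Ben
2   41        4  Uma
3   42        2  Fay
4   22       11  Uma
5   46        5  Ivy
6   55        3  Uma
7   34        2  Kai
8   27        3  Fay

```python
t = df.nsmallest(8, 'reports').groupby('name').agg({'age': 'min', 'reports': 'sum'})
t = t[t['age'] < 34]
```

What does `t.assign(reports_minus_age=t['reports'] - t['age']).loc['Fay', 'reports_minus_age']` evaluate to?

take 8 rows with smallest reports:
   age  reports name
3   42        2  Fay
7   34        2  Kai
6   55        3  Uma
8   27        3  Fay
0   26        4  Tom
2   41        4  Uma
5   46        5  Ivy
1   41        7  Ben
group by name: min(age), sum(reports):
      age  reports
name              
Ben    41        7
Fay    27        5
Ivy    46        5
Kai    34        2
Tom    26        4
Uma    41        7
filter rows where age < 34:
      age  reports
name              
Fay    27        5
Tom    26        4
add column reports_minus_age = t['reports'] - t['age']:
      age  reports  reports_minus_age
name                                 
Fay    27        5                -22
Tom    26        4                -22
Taking the value at row 'Fay', column 'reports_minus_age' gives -22.

-22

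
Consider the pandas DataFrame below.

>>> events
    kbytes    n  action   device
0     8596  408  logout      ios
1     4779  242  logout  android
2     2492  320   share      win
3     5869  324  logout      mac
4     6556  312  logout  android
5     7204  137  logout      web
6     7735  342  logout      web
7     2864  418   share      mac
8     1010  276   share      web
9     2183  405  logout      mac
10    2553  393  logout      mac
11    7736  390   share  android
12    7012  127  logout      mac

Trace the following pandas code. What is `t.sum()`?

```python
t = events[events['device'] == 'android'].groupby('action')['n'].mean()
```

667.0

filter rows where device == 'android':
    kbytes    n  action   device
1     4779  242  logout  android
4     6556  312  logout  android
11    7736  390   share  android
group by action, mean of n:
action
logout    277.0
share     390.0
Name: n, dtype: float64
Then the sum of the resulting series: 667.0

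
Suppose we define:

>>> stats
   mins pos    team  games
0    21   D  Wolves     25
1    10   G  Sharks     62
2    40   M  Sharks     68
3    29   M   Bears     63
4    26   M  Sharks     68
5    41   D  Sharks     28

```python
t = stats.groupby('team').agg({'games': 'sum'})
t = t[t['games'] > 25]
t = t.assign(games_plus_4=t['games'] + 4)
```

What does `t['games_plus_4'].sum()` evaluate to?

297

group by team, sum of games:
        games
team         
Bears      63
Sharks    226
Wolves     25
filter rows where games > 25:
        games
team         
Bears      63
Sharks    226
add column games_plus_4 = t['games'] + 4:
        games  games_plus_4
team                       
Bears      63            67
Sharks    226           230
The sum of column 'games_plus_4' is 297.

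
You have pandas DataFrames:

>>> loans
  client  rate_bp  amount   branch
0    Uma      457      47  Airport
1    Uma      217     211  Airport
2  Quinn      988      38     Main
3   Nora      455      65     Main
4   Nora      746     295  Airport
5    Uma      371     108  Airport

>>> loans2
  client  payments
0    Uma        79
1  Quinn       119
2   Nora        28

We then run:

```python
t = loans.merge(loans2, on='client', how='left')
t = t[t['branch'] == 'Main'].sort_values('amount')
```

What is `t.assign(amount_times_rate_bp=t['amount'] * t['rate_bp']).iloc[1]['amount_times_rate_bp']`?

29575

merge on 'client' (how='left') → 6 rows:
  client  rate_bp  amount   branch  payments
0    Uma      457      47  Airport        79
1    Uma      217     211  Airport        79
2  Quinn      988      38     Main       119
3   Nora      455      65     Main        28
4   Nora      746     295  Airport        28
5    Uma      371     108  Airport        79
filter rows where branch == 'Main':
  client  rate_bp  amount branch  payments
2  Quinn      988      38   Main       119
3   Nora      455      65   Main        28
sort by amount:
  client  rate_bp  amount branch  payments
2  Quinn      988      38   Main       119
3   Nora      455      65   Main        28
add column amount_times_rate_bp = t['amount'] * t['rate_bp']:
  client  rate_bp  amount branch  payments  amount_times_rate_bp
2  Quinn      988      38   Main       119                 37544
3   Nora      455      65   Main        28                 29575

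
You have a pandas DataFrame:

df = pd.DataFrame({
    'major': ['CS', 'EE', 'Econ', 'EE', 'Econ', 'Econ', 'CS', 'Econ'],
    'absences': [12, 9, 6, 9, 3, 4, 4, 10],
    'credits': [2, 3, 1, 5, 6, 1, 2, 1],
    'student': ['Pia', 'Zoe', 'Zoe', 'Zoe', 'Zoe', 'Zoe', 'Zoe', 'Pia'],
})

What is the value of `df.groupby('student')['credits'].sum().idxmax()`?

group by student, sum of credits:
student
Pia     3
Zoe    18
Name: credits, dtype: int64
So idxmax() = Zoe.

Zoe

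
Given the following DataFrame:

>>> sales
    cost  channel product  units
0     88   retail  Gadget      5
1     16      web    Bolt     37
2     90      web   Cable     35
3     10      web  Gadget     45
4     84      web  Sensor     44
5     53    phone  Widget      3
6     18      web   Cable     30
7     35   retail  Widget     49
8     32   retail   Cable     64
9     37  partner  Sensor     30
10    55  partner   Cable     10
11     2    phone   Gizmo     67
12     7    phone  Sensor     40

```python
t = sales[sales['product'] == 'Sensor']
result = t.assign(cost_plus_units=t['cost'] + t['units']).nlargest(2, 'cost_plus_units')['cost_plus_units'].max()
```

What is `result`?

128

filter rows where product == 'Sensor':
    cost  channel product  units
4     84      web  Sensor     44
9     37  partner  Sensor     30
12     7    phone  Sensor     40
add column cost_plus_units = t['cost'] + t['units']:
    cost  channel product  units  cost_plus_units
4     84      web  Sensor     44              128
9     37  partner  Sensor     30               67
12     7    phone  Sensor     40               47
take 2 rows with largest cost_plus_units:
   cost  channel product  units  cost_plus_units
4    84      web  Sensor     44              128
9    37  partner  Sensor     30               67
Reading off the max of column 'cost_plus_units', we get 128.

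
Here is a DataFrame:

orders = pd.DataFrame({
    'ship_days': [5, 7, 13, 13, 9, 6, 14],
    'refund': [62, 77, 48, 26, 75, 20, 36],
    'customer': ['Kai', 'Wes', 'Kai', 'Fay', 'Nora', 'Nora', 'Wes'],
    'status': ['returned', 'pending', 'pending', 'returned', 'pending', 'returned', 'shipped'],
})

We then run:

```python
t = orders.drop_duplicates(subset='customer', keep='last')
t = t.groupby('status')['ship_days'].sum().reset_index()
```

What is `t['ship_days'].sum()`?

46

drop duplicate customer (keep=last):
   ship_days  refund customer    status
2         13      48      Kai   pending
3         13      26      Fay  returned
5          6      20     Nora  returned
6         14      36      Wes   shipped
group by status, sum of ship_days:
status
pending     13
returned    19
shipped     14
Name: ship_days, dtype: int64
reset_index():
     status  ship_days
0   pending         13
1  returned         19
2   shipped         14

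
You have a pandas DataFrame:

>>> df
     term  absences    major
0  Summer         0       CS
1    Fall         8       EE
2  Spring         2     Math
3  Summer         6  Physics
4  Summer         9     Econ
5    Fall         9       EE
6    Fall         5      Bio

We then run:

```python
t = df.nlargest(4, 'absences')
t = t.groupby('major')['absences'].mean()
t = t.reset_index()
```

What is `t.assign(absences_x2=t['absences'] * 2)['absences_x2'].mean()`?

take 4 rows with largest absences:
     term  absences    major
4  Summer         9     Econ
5    Fall         9       EE
1    Fall         8       EE
3  Summer         6  Physics
group by major, mean of absences:
major
EE         8.5
Econ       9.0
Physics    6.0
Name: absences, dtype: float64
reset_index():
     major  absences
0       EE       8.5
1     Econ       9.0
2  Physics       6.0
add column absences_x2 = t['absences'] * 2:
     major  absences  absences_x2
0       EE       8.5         17.0
1     Econ       9.0         18.0
2  Physics       6.0         12.0
Hence 15.6666666667.

15.6666666667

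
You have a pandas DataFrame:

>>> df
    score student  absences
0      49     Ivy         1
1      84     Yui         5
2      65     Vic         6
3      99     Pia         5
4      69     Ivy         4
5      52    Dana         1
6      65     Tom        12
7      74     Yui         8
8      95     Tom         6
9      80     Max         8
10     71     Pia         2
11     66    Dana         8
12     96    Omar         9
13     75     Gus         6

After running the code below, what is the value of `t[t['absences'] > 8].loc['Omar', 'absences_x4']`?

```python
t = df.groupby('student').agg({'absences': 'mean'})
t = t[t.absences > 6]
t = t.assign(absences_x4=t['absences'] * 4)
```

group by student, mean of absences:
         absences
student          
Dana          4.5
Gus           6.0
Ivy           2.5
Max           8.0
Omar          9.0
Pia           3.5
Tom           9.0
Vic           6.0
Yui           6.5
filter rows where absences > 6:
         absences
student          
Max           8.0
Omar          9.0
Tom           9.0
Yui           6.5
add column absences_x4 = t['absences'] * 4:
         absences  absences_x4
student                       
Max           8.0         32.0
Omar          9.0         36.0
Tom           9.0         36.0
Yui           6.5         26.0
filter rows where absences > 8:
         absences  absences_x4
student                       
Omar          9.0         36.0
Tom           9.0         36.0
Then the value at row 'Omar', column 'absences_x4': 36.0

36.0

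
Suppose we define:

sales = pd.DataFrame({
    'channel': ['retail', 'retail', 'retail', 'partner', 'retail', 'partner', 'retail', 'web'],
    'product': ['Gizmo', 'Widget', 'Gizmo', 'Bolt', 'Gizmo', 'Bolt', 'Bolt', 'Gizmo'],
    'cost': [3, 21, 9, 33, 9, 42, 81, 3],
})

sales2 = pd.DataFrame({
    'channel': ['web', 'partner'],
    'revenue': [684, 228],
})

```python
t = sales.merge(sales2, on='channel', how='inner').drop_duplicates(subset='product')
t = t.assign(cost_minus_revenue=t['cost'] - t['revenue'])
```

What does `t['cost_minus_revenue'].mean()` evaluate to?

merge on 'channel' (how='inner') → 3 rows:
   channel product  cost  revenue
0  partner    Bolt    33      228
1  partner    Bolt    42      228
2      web   Gizmo     3      684
drop duplicate product (keep=first):
   channel product  cost  revenue
0  partner    Bolt    33      228
2      web   Gizmo     3      684
add column cost_minus_revenue = t['cost'] - t['revenue']:
   channel product  cost  revenue  cost_minus_revenue
0  partner    Bolt    33      228                -195
2      web   Gizmo     3      684                -681

-438.0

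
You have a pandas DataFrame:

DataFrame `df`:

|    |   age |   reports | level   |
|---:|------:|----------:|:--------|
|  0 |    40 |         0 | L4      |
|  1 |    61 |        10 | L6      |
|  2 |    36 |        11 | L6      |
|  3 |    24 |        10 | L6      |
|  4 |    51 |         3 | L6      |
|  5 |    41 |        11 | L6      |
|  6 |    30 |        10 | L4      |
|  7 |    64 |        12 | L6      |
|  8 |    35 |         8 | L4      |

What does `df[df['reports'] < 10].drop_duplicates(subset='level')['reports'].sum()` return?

3

filter rows where reports < 10:
   age  reports level
0   40        0    L4
4   51        3    L6
8   35        8    L4
drop duplicate level (keep=first):
   age  reports level
0   40        0    L4
4   51        3    L6
sum of column 'reports' → 3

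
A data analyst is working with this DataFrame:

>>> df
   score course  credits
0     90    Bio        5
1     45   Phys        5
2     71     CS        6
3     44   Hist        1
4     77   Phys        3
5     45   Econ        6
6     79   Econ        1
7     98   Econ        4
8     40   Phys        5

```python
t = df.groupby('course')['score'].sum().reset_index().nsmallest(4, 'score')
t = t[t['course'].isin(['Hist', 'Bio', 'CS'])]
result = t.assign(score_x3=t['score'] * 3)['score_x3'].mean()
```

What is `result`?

205.0

group by course, sum of score:
course
Bio      90
CS       71
Econ    222
Hist     44
Phys    162
Name: score, dtype: int64
reset_index():
  course  score
0    Bio     90
1     CS     71
2   Econ    222
3   Hist     44
4   Phys    162
take 4 rows with smallest score:
  course  score
3   Hist     44
1     CS     71
0    Bio     90
4   Phys    162
filter rows where course in ['Hist', 'Bio', 'CS']:
  course  score
3   Hist     44
1     CS     71
0    Bio     90
add column score_x3 = t['score'] * 3:
  course  score  score_x3
3   Hist     44       132
1     CS     71       213
0    Bio     90       270
Reading off the mean of column 'score_x3', we get 205.0.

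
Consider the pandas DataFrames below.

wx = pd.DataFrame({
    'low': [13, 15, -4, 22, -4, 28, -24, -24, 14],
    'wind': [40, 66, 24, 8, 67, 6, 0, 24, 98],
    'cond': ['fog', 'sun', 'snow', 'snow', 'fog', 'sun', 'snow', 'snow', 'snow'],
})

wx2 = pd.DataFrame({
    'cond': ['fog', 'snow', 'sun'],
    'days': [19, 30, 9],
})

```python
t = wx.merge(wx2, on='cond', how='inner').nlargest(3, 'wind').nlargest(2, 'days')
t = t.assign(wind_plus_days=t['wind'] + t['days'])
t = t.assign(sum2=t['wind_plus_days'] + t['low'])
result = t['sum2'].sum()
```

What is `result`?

merge on 'cond' (how='inner') → 9 rows:
   low  wind  cond  days
0   13    40   fog    19
1   15    66   sun     9
2   -4    24  snow    30
3   22     8  snow    30
4   -4    67   fog    19
5   28     6   sun     9
6  -24     0  snow    30
7  -24    24  snow    30
8   14    98  snow    30
take 3 rows with largest wind:
   low  wind  cond  days
8   14    98  snow    30
4   -4    67   fog    19
1   15    66   sun     9
take 2 rows with largest days:
   low  wind  cond  days
8   14    98  snow    30
4   -4    67   fog    19
add column wind_plus_days = t['wind'] + t['days']:
   low  wind  cond  days  wind_plus_days
8   14    98  snow    30             128
4   -4    67   fog    19              86
add column sum2 = t['wind_plus_days'] + t['low']:
   low  wind  cond  days  wind_plus_days  sum2
8   14    98  snow    30             128   142
4   -4    67   fog    19              86    82
Hence 224.

224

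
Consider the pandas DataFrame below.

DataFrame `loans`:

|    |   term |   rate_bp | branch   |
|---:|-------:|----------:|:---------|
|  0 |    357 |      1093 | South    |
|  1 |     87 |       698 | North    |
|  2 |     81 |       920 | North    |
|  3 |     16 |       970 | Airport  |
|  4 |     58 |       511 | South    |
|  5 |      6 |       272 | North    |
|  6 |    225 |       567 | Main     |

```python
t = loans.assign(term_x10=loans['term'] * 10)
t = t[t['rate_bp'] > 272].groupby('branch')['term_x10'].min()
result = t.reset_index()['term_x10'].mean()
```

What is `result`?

950.0

add column term_x10 = loans['term'] * 10:
   term  rate_bp   branch  term_x10
0   357     1093    South      3570
1    87      698    North       870
2    81      920    North       810
3    16      970  Airport       160
4    58      511    South       580
5     6      272    North        60
6   225      567     Main      2250
filter rows where rate_bp > 272:
   term  rate_bp   branch  term_x10
0   357     1093    South      3570
1    87      698    North       870
2    81      920    North       810
3    16      970  Airport       160
4    58      511    South       580
6   225      567     Main      2250
group by branch, min of term_x10:
branch
Airport     160
Main       2250
North       810
South       580
Name: term_x10, dtype: int64
reset_index():
    branch  term_x10
0  Airport       160
1     Main      2250
2    North       810
3    South       580
Finally, mean of column 'term_x10' = 950.0.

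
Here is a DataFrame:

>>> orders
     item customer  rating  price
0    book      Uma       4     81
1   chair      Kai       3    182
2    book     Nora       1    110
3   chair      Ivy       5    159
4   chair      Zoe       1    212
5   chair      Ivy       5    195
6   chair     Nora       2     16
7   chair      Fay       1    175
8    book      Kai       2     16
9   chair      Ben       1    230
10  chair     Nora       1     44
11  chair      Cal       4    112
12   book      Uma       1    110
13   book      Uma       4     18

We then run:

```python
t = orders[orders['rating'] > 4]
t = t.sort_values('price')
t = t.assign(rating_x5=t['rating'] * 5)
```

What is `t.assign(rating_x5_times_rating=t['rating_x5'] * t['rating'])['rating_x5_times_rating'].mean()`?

filter rows where rating > 4:
    item customer  rating  price
3  chair      Ivy       5    159
5  chair      Ivy       5    195
sort by price:
    item customer  rating  price
3  chair      Ivy       5    159
5  chair      Ivy       5    195
add column rating_x5 = t['rating'] * 5:
    item customer  rating  price  rating_x5
3  chair      Ivy       5    159         25
5  chair      Ivy       5    195         25
add column rating_x5_times_rating = t['rating_x5'] * t['rating']:
    item customer  rating  price  rating_x5  rating_x5_times_rating
3  chair      Ivy       5    159         25                     125
5  chair      Ivy       5    195         25                     125

125.0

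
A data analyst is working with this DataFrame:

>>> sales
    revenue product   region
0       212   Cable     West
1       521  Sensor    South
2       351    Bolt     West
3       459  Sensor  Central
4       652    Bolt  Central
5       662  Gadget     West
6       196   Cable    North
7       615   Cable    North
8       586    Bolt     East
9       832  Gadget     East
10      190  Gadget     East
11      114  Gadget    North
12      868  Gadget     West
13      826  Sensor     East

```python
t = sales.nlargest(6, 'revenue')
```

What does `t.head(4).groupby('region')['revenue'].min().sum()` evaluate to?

take 6 rows with largest revenue:
    revenue product   region
12      868  Gadget     West
9       832  Gadget     East
13      826  Sensor     East
5       662  Gadget     West
4       652    Bolt  Central
7       615   Cable    North
take first 4 rows:
    revenue product region
12      868  Gadget   West
9       832  Gadget   East
13      826  Sensor   East
5       662  Gadget   West
group by region, min of revenue:
region
East    826
West    662
Name: revenue, dtype: int64

1488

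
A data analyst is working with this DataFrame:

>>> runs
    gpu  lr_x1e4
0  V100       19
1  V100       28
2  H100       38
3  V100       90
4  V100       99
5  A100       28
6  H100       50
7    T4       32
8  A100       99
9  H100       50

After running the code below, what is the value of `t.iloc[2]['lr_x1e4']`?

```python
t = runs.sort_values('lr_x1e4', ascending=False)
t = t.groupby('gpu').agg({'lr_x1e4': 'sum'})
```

32

sort by lr_x1e4 descending:
    gpu  lr_x1e4
4  V100       99
8  A100       99
3  V100       90
6  H100       50
9  H100       50
2  H100       38
7    T4       32
1  V100       28
5  A100       28
0  V100       19
group by gpu, sum of lr_x1e4:
      lr_x1e4
gpu          
A100      127
H100      138
T4         32
V100      236
Finally, value at position 2, column 'lr_x1e4' = 32.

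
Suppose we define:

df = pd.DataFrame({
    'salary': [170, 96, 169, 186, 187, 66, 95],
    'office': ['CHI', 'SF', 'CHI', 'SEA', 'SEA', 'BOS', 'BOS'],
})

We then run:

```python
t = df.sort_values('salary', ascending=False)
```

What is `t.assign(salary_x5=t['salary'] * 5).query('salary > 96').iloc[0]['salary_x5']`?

935

sort by salary descending:
   salary office
4     187    SEA
3     186    SEA
0     170    CHI
2     169    CHI
1      96     SF
6      95    BOS
5      66    BOS
add column salary_x5 = t['salary'] * 5:
   salary office  salary_x5
4     187    SEA        935
3     186    SEA        930
0     170    CHI        850
2     169    CHI        845
1      96     SF        480
6      95    BOS        475
5      66    BOS        330
filter rows where salary > 96:
   salary office  salary_x5
4     187    SEA        935
3     186    SEA        930
0     170    CHI        850
2     169    CHI        845
So iloc[0]['salary_x5'] = 935.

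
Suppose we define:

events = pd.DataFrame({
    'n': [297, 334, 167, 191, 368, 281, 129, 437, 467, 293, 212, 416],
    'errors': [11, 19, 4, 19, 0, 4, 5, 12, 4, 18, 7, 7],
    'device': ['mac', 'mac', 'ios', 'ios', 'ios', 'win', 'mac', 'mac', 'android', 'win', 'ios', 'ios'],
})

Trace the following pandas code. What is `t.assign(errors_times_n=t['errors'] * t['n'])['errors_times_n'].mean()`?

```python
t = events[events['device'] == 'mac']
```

3875.5

filter rows where device == 'mac':
     n  errors device
0  297      11    mac
1  334      19    mac
6  129       5    mac
7  437      12    mac
add column errors_times_n = t['errors'] * t['n']:
     n  errors device  errors_times_n
0  297      11    mac            3267
1  334      19    mac            6346
6  129       5    mac             645
7  437      12    mac            5244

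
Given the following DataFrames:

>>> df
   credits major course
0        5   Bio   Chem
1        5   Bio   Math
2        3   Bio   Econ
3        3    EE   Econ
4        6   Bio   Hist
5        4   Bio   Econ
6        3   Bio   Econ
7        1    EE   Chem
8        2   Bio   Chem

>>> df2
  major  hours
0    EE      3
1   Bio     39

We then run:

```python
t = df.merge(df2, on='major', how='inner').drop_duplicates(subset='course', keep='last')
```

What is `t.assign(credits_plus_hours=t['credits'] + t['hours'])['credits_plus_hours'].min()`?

41

merge on 'major' (how='inner') → 9 rows:
   credits major course  hours
0        5   Bio   Chem     39
1        5   Bio   Math     39
2        3   Bio   Econ     39
3        3    EE   Econ      3
4        6   Bio   Hist     39
5        4   Bio   Econ     39
6        3   Bio   Econ     39
7        1    EE   Chem      3
8        2   Bio   Chem     39
drop duplicate course (keep=last):
   credits major course  hours
1        5   Bio   Math     39
4        6   Bio   Hist     39
6        3   Bio   Econ     39
8        2   Bio   Chem     39
add column credits_plus_hours = t['credits'] + t['hours']:
   credits major course  hours  credits_plus_hours
1        5   Bio   Math     39                  44
4        6   Bio   Hist     39                  45
6        3   Bio   Econ     39                  42
8        2   Bio   Chem     39                  41
min of column 'credits_plus_hours' → 41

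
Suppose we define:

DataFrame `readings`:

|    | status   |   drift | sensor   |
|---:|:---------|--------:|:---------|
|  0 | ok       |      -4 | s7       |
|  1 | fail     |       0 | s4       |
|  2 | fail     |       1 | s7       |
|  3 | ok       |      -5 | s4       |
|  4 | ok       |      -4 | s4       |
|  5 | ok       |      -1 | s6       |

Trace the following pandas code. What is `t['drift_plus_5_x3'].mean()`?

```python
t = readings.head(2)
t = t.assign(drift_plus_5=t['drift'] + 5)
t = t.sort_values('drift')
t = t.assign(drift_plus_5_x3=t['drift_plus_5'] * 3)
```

take first 2 rows:
  status  drift sensor
0     ok     -4     s7
1   fail      0     s4
add column drift_plus_5 = t['drift'] + 5:
  status  drift sensor  drift_plus_5
0     ok     -4     s7             1
1   fail      0     s4             5
sort by drift:
  status  drift sensor  drift_plus_5
0     ok     -4     s7             1
1   fail      0     s4             5
add column drift_plus_5_x3 = t['drift_plus_5'] * 3:
  status  drift sensor  drift_plus_5  drift_plus_5_x3
0     ok     -4     s7             1                3
1   fail      0     s4             5               15
Finally, mean of column 'drift_plus_5_x3' = 9.0.

9.0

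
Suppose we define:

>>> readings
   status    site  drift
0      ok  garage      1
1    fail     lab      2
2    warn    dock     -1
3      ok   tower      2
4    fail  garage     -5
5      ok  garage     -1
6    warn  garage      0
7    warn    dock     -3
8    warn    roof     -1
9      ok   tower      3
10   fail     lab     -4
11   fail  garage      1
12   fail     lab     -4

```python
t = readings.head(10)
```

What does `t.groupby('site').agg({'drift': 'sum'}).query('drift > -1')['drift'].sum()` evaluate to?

7

take first 10 rows:
  status    site  drift
0     ok  garage      1
1   fail     lab      2
2   warn    dock     -1
3     ok   tower      2
4   fail  garage     -5
5     ok  garage     -1
6   warn  garage      0
7   warn    dock     -3
8   warn    roof     -1
9     ok   tower      3
group by site, sum of drift:
        drift
site         
dock       -4
garage     -5
lab         2
roof       -1
tower       5
filter rows where drift > -1:
       drift
site        
lab        2
tower      5
Reading off the sum of column 'drift', we get 7.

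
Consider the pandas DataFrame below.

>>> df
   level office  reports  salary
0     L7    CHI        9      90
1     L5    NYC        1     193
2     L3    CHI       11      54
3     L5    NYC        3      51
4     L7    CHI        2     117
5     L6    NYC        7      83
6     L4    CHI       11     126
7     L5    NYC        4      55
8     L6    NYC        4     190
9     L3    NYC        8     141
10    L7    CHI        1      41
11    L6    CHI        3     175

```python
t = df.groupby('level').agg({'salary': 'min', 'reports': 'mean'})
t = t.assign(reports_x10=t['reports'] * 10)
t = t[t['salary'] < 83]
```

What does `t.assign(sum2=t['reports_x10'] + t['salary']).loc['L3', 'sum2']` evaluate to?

149.0

group by level: min(salary), mean(reports):
       salary    reports
level                   
L3         54   9.500000
L4        126  11.000000
L5         51   2.666667
L6         83   4.666667
L7         41   4.000000
add column reports_x10 = t['reports'] * 10:
       salary    reports  reports_x10
level                                
L3         54   9.500000    95.000000
L4        126  11.000000   110.000000
L5         51   2.666667    26.666667
L6         83   4.666667    46.666667
L7         41   4.000000    40.000000
filter rows where salary < 83:
       salary   reports  reports_x10
level                               
L3         54  9.500000    95.000000
L5         51  2.666667    26.666667
L7         41  4.000000    40.000000
add column sum2 = t['reports_x10'] + t['salary']:
       salary   reports  reports_x10        sum2
level                                           
L3         54  9.500000    95.000000  149.000000
L5         51  2.666667    26.666667   77.666667
L7         41  4.000000    40.000000   81.000000
Taking the value at row 'L3', column 'sum2' gives 149.0.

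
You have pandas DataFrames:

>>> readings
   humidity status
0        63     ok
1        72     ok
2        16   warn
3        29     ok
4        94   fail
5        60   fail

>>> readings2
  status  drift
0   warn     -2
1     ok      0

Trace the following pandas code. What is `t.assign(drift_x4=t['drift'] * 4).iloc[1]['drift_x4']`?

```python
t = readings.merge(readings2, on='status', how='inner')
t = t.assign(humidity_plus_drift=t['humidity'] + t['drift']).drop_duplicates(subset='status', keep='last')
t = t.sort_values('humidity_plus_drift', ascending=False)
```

merge on 'status' (how='inner') → 4 rows:
   humidity status  drift
0        63     ok      0
1        72     ok      0
2        16   warn     -2
3        29     ok      0
add column humidity_plus_drift = t['humidity'] + t['drift']:
   humidity status  drift  humidity_plus_drift
0        63     ok      0                   63
1        72     ok      0                   72
2        16   warn     -2                   14
3        29     ok      0                   29
drop duplicate status (keep=last):
   humidity status  drift  humidity_plus_drift
2        16   warn     -2                   14
3        29     ok      0                   29
sort by humidity_plus_drift descending:
   humidity status  drift  humidity_plus_drift
3        29     ok      0                   29
2        16   warn     -2                   14
add column drift_x4 = t['drift'] * 4:
   humidity status  drift  humidity_plus_drift  drift_x4
3        29     ok      0                   29         0
2        16   warn     -2                   14        -8
Taking the value at position 1, column 'drift_x4' gives -8.

-8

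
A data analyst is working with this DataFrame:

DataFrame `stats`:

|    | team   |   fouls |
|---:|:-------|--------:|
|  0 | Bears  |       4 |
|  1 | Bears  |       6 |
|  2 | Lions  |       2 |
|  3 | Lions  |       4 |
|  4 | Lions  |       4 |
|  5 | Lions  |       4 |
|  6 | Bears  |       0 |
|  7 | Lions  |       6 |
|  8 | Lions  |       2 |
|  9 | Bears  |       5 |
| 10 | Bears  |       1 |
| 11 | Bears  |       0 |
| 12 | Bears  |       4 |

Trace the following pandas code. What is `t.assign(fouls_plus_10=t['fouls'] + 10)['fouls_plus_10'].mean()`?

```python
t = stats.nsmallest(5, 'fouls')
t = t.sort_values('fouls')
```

take 5 rows with smallest fouls:
     team  fouls
6   Bears      0
11  Bears      0
10  Bears      1
2   Lions      2
8   Lions      2
sort by fouls:
     team  fouls
6   Bears      0
11  Bears      0
10  Bears      1
2   Lions      2
8   Lions      2
add column fouls_plus_10 = t['fouls'] + 10:
     team  fouls  fouls_plus_10
6   Bears      0             10
11  Bears      0             10
10  Bears      1             11
2   Lions      2             12
8   Lions      2             12
Finally, mean of column 'fouls_plus_10' = 11.0.

11.0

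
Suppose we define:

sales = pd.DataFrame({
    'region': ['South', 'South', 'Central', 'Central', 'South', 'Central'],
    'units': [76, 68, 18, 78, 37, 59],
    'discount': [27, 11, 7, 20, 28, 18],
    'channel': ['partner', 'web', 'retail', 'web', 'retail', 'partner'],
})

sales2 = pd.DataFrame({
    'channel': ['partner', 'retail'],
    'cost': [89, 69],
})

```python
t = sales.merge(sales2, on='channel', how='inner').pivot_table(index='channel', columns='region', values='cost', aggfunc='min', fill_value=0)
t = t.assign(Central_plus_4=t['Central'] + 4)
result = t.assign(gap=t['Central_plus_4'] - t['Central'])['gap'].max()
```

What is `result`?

4

merge on 'channel' (how='inner') → 4 rows:
    region  units  discount  channel  cost
0    South     76        27  partner    89
1  Central     18         7   retail    69
2    South     37        28   retail    69
3  Central     59        18  partner    89
pivot: rows=channel, cols=region, min(cost):
region   Central  South
channel                
partner       89     89
retail        69     69
add column Central_plus_4 = t['Central'] + 4:
region   Central  South  Central_plus_4
channel                                
partner       89     89              93
retail        69     69              73
add column gap = t['Central_plus_4'] - t['Central']:
region   Central  South  Central_plus_4  gap
channel                                     
partner       89     89              93    4
retail        69     69              73    4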